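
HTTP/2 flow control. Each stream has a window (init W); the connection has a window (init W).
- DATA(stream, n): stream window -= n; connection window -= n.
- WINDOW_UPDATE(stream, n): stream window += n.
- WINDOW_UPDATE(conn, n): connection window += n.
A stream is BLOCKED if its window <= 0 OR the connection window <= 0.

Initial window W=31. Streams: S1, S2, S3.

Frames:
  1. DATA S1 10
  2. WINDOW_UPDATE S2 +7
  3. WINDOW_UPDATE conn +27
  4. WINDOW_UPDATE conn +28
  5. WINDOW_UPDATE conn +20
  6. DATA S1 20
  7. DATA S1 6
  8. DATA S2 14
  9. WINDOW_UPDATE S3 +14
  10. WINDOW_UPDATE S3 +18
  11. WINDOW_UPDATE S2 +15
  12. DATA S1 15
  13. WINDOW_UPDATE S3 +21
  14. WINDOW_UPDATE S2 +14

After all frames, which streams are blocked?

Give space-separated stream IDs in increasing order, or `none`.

Answer: S1

Derivation:
Op 1: conn=21 S1=21 S2=31 S3=31 blocked=[]
Op 2: conn=21 S1=21 S2=38 S3=31 blocked=[]
Op 3: conn=48 S1=21 S2=38 S3=31 blocked=[]
Op 4: conn=76 S1=21 S2=38 S3=31 blocked=[]
Op 5: conn=96 S1=21 S2=38 S3=31 blocked=[]
Op 6: conn=76 S1=1 S2=38 S3=31 blocked=[]
Op 7: conn=70 S1=-5 S2=38 S3=31 blocked=[1]
Op 8: conn=56 S1=-5 S2=24 S3=31 blocked=[1]
Op 9: conn=56 S1=-5 S2=24 S3=45 blocked=[1]
Op 10: conn=56 S1=-5 S2=24 S3=63 blocked=[1]
Op 11: conn=56 S1=-5 S2=39 S3=63 blocked=[1]
Op 12: conn=41 S1=-20 S2=39 S3=63 blocked=[1]
Op 13: conn=41 S1=-20 S2=39 S3=84 blocked=[1]
Op 14: conn=41 S1=-20 S2=53 S3=84 blocked=[1]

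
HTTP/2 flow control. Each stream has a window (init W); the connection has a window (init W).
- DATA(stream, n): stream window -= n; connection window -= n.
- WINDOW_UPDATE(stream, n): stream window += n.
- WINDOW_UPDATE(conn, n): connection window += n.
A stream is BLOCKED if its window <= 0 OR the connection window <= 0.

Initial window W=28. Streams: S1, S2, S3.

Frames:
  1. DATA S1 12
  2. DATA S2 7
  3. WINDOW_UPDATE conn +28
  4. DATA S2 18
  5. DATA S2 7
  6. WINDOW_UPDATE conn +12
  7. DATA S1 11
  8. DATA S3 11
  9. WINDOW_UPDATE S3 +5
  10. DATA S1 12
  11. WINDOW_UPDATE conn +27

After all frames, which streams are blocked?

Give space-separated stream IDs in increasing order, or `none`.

Answer: S1 S2

Derivation:
Op 1: conn=16 S1=16 S2=28 S3=28 blocked=[]
Op 2: conn=9 S1=16 S2=21 S3=28 blocked=[]
Op 3: conn=37 S1=16 S2=21 S3=28 blocked=[]
Op 4: conn=19 S1=16 S2=3 S3=28 blocked=[]
Op 5: conn=12 S1=16 S2=-4 S3=28 blocked=[2]
Op 6: conn=24 S1=16 S2=-4 S3=28 blocked=[2]
Op 7: conn=13 S1=5 S2=-4 S3=28 blocked=[2]
Op 8: conn=2 S1=5 S2=-4 S3=17 blocked=[2]
Op 9: conn=2 S1=5 S2=-4 S3=22 blocked=[2]
Op 10: conn=-10 S1=-7 S2=-4 S3=22 blocked=[1, 2, 3]
Op 11: conn=17 S1=-7 S2=-4 S3=22 blocked=[1, 2]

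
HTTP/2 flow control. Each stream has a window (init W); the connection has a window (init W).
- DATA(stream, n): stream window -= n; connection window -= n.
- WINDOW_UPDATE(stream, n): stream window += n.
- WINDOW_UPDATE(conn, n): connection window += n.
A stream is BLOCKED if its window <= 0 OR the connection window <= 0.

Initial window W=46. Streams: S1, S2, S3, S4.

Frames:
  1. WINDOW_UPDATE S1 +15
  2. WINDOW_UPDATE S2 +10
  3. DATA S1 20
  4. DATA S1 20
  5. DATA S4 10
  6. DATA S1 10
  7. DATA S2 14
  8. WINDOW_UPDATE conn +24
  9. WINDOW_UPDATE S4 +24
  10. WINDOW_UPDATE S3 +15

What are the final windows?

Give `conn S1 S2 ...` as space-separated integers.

Answer: -4 11 42 61 60

Derivation:
Op 1: conn=46 S1=61 S2=46 S3=46 S4=46 blocked=[]
Op 2: conn=46 S1=61 S2=56 S3=46 S4=46 blocked=[]
Op 3: conn=26 S1=41 S2=56 S3=46 S4=46 blocked=[]
Op 4: conn=6 S1=21 S2=56 S3=46 S4=46 blocked=[]
Op 5: conn=-4 S1=21 S2=56 S3=46 S4=36 blocked=[1, 2, 3, 4]
Op 6: conn=-14 S1=11 S2=56 S3=46 S4=36 blocked=[1, 2, 3, 4]
Op 7: conn=-28 S1=11 S2=42 S3=46 S4=36 blocked=[1, 2, 3, 4]
Op 8: conn=-4 S1=11 S2=42 S3=46 S4=36 blocked=[1, 2, 3, 4]
Op 9: conn=-4 S1=11 S2=42 S3=46 S4=60 blocked=[1, 2, 3, 4]
Op 10: conn=-4 S1=11 S2=42 S3=61 S4=60 blocked=[1, 2, 3, 4]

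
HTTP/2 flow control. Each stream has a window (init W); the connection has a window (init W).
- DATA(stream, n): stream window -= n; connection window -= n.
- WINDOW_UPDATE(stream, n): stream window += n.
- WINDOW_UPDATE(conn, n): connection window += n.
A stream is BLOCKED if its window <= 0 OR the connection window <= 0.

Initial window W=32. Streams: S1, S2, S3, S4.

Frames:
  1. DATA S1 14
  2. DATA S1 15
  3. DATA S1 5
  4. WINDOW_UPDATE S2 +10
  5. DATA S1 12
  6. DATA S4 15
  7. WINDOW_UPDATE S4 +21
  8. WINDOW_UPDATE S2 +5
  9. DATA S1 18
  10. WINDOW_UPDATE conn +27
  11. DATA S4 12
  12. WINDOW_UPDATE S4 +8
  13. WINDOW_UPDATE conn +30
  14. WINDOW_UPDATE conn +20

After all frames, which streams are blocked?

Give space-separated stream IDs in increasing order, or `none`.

Answer: S1

Derivation:
Op 1: conn=18 S1=18 S2=32 S3=32 S4=32 blocked=[]
Op 2: conn=3 S1=3 S2=32 S3=32 S4=32 blocked=[]
Op 3: conn=-2 S1=-2 S2=32 S3=32 S4=32 blocked=[1, 2, 3, 4]
Op 4: conn=-2 S1=-2 S2=42 S3=32 S4=32 blocked=[1, 2, 3, 4]
Op 5: conn=-14 S1=-14 S2=42 S3=32 S4=32 blocked=[1, 2, 3, 4]
Op 6: conn=-29 S1=-14 S2=42 S3=32 S4=17 blocked=[1, 2, 3, 4]
Op 7: conn=-29 S1=-14 S2=42 S3=32 S4=38 blocked=[1, 2, 3, 4]
Op 8: conn=-29 S1=-14 S2=47 S3=32 S4=38 blocked=[1, 2, 3, 4]
Op 9: conn=-47 S1=-32 S2=47 S3=32 S4=38 blocked=[1, 2, 3, 4]
Op 10: conn=-20 S1=-32 S2=47 S3=32 S4=38 blocked=[1, 2, 3, 4]
Op 11: conn=-32 S1=-32 S2=47 S3=32 S4=26 blocked=[1, 2, 3, 4]
Op 12: conn=-32 S1=-32 S2=47 S3=32 S4=34 blocked=[1, 2, 3, 4]
Op 13: conn=-2 S1=-32 S2=47 S3=32 S4=34 blocked=[1, 2, 3, 4]
Op 14: conn=18 S1=-32 S2=47 S3=32 S4=34 blocked=[1]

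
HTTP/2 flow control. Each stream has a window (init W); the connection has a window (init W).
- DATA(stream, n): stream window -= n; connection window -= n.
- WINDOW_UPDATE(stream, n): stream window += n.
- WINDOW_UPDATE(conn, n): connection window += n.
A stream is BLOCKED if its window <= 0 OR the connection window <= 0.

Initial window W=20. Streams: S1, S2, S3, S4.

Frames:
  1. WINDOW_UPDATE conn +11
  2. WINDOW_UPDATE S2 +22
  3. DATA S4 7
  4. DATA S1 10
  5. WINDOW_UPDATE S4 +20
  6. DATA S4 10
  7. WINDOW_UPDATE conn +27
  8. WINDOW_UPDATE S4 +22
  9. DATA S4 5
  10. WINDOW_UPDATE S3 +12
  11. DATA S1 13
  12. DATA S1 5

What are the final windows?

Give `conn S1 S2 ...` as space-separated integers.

Answer: 8 -8 42 32 40

Derivation:
Op 1: conn=31 S1=20 S2=20 S3=20 S4=20 blocked=[]
Op 2: conn=31 S1=20 S2=42 S3=20 S4=20 blocked=[]
Op 3: conn=24 S1=20 S2=42 S3=20 S4=13 blocked=[]
Op 4: conn=14 S1=10 S2=42 S3=20 S4=13 blocked=[]
Op 5: conn=14 S1=10 S2=42 S3=20 S4=33 blocked=[]
Op 6: conn=4 S1=10 S2=42 S3=20 S4=23 blocked=[]
Op 7: conn=31 S1=10 S2=42 S3=20 S4=23 blocked=[]
Op 8: conn=31 S1=10 S2=42 S3=20 S4=45 blocked=[]
Op 9: conn=26 S1=10 S2=42 S3=20 S4=40 blocked=[]
Op 10: conn=26 S1=10 S2=42 S3=32 S4=40 blocked=[]
Op 11: conn=13 S1=-3 S2=42 S3=32 S4=40 blocked=[1]
Op 12: conn=8 S1=-8 S2=42 S3=32 S4=40 blocked=[1]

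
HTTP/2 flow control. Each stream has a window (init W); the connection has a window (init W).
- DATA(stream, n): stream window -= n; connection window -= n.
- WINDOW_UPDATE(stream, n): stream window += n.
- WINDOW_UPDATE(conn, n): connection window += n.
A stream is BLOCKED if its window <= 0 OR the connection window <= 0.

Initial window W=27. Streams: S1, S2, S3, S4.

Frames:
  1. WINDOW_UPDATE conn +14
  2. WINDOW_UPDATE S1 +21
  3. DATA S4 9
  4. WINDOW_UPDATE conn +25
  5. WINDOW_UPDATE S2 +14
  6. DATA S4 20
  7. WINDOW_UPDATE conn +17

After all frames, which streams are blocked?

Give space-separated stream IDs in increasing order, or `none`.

Answer: S4

Derivation:
Op 1: conn=41 S1=27 S2=27 S3=27 S4=27 blocked=[]
Op 2: conn=41 S1=48 S2=27 S3=27 S4=27 blocked=[]
Op 3: conn=32 S1=48 S2=27 S3=27 S4=18 blocked=[]
Op 4: conn=57 S1=48 S2=27 S3=27 S4=18 blocked=[]
Op 5: conn=57 S1=48 S2=41 S3=27 S4=18 blocked=[]
Op 6: conn=37 S1=48 S2=41 S3=27 S4=-2 blocked=[4]
Op 7: conn=54 S1=48 S2=41 S3=27 S4=-2 blocked=[4]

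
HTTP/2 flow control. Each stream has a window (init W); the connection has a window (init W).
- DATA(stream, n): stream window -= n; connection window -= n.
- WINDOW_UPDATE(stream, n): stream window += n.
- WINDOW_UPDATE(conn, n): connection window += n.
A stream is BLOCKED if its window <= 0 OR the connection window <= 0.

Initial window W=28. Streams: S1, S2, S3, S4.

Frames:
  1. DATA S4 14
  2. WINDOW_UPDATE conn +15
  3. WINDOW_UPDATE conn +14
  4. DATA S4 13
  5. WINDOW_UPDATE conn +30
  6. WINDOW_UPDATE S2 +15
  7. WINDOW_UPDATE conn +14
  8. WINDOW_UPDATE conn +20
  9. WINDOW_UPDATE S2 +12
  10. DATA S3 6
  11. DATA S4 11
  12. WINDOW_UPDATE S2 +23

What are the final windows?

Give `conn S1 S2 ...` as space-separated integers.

Answer: 77 28 78 22 -10

Derivation:
Op 1: conn=14 S1=28 S2=28 S3=28 S4=14 blocked=[]
Op 2: conn=29 S1=28 S2=28 S3=28 S4=14 blocked=[]
Op 3: conn=43 S1=28 S2=28 S3=28 S4=14 blocked=[]
Op 4: conn=30 S1=28 S2=28 S3=28 S4=1 blocked=[]
Op 5: conn=60 S1=28 S2=28 S3=28 S4=1 blocked=[]
Op 6: conn=60 S1=28 S2=43 S3=28 S4=1 blocked=[]
Op 7: conn=74 S1=28 S2=43 S3=28 S4=1 blocked=[]
Op 8: conn=94 S1=28 S2=43 S3=28 S4=1 blocked=[]
Op 9: conn=94 S1=28 S2=55 S3=28 S4=1 blocked=[]
Op 10: conn=88 S1=28 S2=55 S3=22 S4=1 blocked=[]
Op 11: conn=77 S1=28 S2=55 S3=22 S4=-10 blocked=[4]
Op 12: conn=77 S1=28 S2=78 S3=22 S4=-10 blocked=[4]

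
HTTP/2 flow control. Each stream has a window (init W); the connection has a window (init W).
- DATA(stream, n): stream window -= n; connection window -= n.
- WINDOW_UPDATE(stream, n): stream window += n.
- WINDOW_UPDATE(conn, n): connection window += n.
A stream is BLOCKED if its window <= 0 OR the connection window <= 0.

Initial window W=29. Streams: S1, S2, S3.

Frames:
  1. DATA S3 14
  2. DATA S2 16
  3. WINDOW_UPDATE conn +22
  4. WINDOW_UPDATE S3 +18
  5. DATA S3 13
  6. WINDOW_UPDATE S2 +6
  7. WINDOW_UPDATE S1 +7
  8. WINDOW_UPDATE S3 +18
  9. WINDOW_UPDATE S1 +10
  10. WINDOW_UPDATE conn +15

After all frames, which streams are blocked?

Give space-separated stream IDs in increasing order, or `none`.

Answer: none

Derivation:
Op 1: conn=15 S1=29 S2=29 S3=15 blocked=[]
Op 2: conn=-1 S1=29 S2=13 S3=15 blocked=[1, 2, 3]
Op 3: conn=21 S1=29 S2=13 S3=15 blocked=[]
Op 4: conn=21 S1=29 S2=13 S3=33 blocked=[]
Op 5: conn=8 S1=29 S2=13 S3=20 blocked=[]
Op 6: conn=8 S1=29 S2=19 S3=20 blocked=[]
Op 7: conn=8 S1=36 S2=19 S3=20 blocked=[]
Op 8: conn=8 S1=36 S2=19 S3=38 blocked=[]
Op 9: conn=8 S1=46 S2=19 S3=38 blocked=[]
Op 10: conn=23 S1=46 S2=19 S3=38 blocked=[]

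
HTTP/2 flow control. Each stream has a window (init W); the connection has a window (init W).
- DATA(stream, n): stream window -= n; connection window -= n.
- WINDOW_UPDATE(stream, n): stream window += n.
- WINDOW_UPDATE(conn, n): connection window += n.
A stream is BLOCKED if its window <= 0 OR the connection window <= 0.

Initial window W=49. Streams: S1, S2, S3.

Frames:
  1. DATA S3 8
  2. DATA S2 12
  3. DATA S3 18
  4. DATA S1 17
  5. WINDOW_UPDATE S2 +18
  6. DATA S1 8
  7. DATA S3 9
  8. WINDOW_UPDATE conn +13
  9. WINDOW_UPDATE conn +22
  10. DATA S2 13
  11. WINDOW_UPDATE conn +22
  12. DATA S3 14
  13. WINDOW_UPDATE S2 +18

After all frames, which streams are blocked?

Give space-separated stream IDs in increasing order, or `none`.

Op 1: conn=41 S1=49 S2=49 S3=41 blocked=[]
Op 2: conn=29 S1=49 S2=37 S3=41 blocked=[]
Op 3: conn=11 S1=49 S2=37 S3=23 blocked=[]
Op 4: conn=-6 S1=32 S2=37 S3=23 blocked=[1, 2, 3]
Op 5: conn=-6 S1=32 S2=55 S3=23 blocked=[1, 2, 3]
Op 6: conn=-14 S1=24 S2=55 S3=23 blocked=[1, 2, 3]
Op 7: conn=-23 S1=24 S2=55 S3=14 blocked=[1, 2, 3]
Op 8: conn=-10 S1=24 S2=55 S3=14 blocked=[1, 2, 3]
Op 9: conn=12 S1=24 S2=55 S3=14 blocked=[]
Op 10: conn=-1 S1=24 S2=42 S3=14 blocked=[1, 2, 3]
Op 11: conn=21 S1=24 S2=42 S3=14 blocked=[]
Op 12: conn=7 S1=24 S2=42 S3=0 blocked=[3]
Op 13: conn=7 S1=24 S2=60 S3=0 blocked=[3]

Answer: S3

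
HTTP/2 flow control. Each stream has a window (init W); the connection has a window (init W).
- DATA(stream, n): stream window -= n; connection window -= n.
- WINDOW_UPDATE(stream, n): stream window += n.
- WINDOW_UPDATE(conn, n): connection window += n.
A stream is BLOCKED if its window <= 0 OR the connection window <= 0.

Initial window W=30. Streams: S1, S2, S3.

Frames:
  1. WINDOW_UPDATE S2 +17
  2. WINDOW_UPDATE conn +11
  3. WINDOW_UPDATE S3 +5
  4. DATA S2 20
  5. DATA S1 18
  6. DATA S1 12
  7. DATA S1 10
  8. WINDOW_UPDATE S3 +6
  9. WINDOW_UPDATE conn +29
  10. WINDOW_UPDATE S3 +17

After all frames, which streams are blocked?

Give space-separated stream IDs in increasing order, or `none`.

Answer: S1

Derivation:
Op 1: conn=30 S1=30 S2=47 S3=30 blocked=[]
Op 2: conn=41 S1=30 S2=47 S3=30 blocked=[]
Op 3: conn=41 S1=30 S2=47 S3=35 blocked=[]
Op 4: conn=21 S1=30 S2=27 S3=35 blocked=[]
Op 5: conn=3 S1=12 S2=27 S3=35 blocked=[]
Op 6: conn=-9 S1=0 S2=27 S3=35 blocked=[1, 2, 3]
Op 7: conn=-19 S1=-10 S2=27 S3=35 blocked=[1, 2, 3]
Op 8: conn=-19 S1=-10 S2=27 S3=41 blocked=[1, 2, 3]
Op 9: conn=10 S1=-10 S2=27 S3=41 blocked=[1]
Op 10: conn=10 S1=-10 S2=27 S3=58 blocked=[1]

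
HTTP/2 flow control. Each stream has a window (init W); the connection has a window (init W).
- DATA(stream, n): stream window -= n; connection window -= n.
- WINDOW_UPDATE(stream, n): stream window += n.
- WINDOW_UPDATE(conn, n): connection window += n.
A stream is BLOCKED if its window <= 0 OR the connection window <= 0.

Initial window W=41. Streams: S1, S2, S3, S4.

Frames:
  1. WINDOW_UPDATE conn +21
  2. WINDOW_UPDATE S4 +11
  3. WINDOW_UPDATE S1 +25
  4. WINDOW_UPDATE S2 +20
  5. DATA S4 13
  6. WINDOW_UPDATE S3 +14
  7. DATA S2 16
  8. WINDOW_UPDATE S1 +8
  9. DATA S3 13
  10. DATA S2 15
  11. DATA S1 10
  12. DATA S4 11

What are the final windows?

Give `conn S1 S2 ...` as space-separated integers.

Op 1: conn=62 S1=41 S2=41 S3=41 S4=41 blocked=[]
Op 2: conn=62 S1=41 S2=41 S3=41 S4=52 blocked=[]
Op 3: conn=62 S1=66 S2=41 S3=41 S4=52 blocked=[]
Op 4: conn=62 S1=66 S2=61 S3=41 S4=52 blocked=[]
Op 5: conn=49 S1=66 S2=61 S3=41 S4=39 blocked=[]
Op 6: conn=49 S1=66 S2=61 S3=55 S4=39 blocked=[]
Op 7: conn=33 S1=66 S2=45 S3=55 S4=39 blocked=[]
Op 8: conn=33 S1=74 S2=45 S3=55 S4=39 blocked=[]
Op 9: conn=20 S1=74 S2=45 S3=42 S4=39 blocked=[]
Op 10: conn=5 S1=74 S2=30 S3=42 S4=39 blocked=[]
Op 11: conn=-5 S1=64 S2=30 S3=42 S4=39 blocked=[1, 2, 3, 4]
Op 12: conn=-16 S1=64 S2=30 S3=42 S4=28 blocked=[1, 2, 3, 4]

Answer: -16 64 30 42 28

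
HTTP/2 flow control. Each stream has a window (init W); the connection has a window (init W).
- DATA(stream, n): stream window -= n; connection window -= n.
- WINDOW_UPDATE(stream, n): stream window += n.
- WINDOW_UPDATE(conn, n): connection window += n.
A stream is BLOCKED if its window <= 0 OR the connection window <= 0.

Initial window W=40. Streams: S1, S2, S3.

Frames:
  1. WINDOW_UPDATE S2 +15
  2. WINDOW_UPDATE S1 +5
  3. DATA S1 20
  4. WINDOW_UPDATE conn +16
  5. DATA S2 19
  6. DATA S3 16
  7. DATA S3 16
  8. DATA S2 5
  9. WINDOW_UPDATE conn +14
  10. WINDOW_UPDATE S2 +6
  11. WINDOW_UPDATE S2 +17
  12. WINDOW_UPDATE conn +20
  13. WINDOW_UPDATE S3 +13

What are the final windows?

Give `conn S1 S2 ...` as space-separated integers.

Answer: 14 25 54 21

Derivation:
Op 1: conn=40 S1=40 S2=55 S3=40 blocked=[]
Op 2: conn=40 S1=45 S2=55 S3=40 blocked=[]
Op 3: conn=20 S1=25 S2=55 S3=40 blocked=[]
Op 4: conn=36 S1=25 S2=55 S3=40 blocked=[]
Op 5: conn=17 S1=25 S2=36 S3=40 blocked=[]
Op 6: conn=1 S1=25 S2=36 S3=24 blocked=[]
Op 7: conn=-15 S1=25 S2=36 S3=8 blocked=[1, 2, 3]
Op 8: conn=-20 S1=25 S2=31 S3=8 blocked=[1, 2, 3]
Op 9: conn=-6 S1=25 S2=31 S3=8 blocked=[1, 2, 3]
Op 10: conn=-6 S1=25 S2=37 S3=8 blocked=[1, 2, 3]
Op 11: conn=-6 S1=25 S2=54 S3=8 blocked=[1, 2, 3]
Op 12: conn=14 S1=25 S2=54 S3=8 blocked=[]
Op 13: conn=14 S1=25 S2=54 S3=21 blocked=[]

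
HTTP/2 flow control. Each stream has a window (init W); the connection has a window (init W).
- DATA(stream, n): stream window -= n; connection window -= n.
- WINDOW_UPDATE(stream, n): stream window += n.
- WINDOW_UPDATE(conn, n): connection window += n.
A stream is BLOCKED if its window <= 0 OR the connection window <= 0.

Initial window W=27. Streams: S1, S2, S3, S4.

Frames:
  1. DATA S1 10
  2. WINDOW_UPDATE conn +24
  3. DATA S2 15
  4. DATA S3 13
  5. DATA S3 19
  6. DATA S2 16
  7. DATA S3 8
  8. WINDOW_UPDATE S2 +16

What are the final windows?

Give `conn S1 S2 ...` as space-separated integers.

Answer: -30 17 12 -13 27

Derivation:
Op 1: conn=17 S1=17 S2=27 S3=27 S4=27 blocked=[]
Op 2: conn=41 S1=17 S2=27 S3=27 S4=27 blocked=[]
Op 3: conn=26 S1=17 S2=12 S3=27 S4=27 blocked=[]
Op 4: conn=13 S1=17 S2=12 S3=14 S4=27 blocked=[]
Op 5: conn=-6 S1=17 S2=12 S3=-5 S4=27 blocked=[1, 2, 3, 4]
Op 6: conn=-22 S1=17 S2=-4 S3=-5 S4=27 blocked=[1, 2, 3, 4]
Op 7: conn=-30 S1=17 S2=-4 S3=-13 S4=27 blocked=[1, 2, 3, 4]
Op 8: conn=-30 S1=17 S2=12 S3=-13 S4=27 blocked=[1, 2, 3, 4]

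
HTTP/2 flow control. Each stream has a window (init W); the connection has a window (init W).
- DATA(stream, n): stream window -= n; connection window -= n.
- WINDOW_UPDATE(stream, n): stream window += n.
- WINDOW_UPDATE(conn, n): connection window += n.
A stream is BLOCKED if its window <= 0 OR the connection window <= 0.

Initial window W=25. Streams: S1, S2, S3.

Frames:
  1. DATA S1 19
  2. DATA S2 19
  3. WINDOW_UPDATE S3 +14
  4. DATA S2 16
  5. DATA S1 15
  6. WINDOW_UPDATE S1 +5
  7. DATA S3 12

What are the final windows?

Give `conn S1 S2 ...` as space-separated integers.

Answer: -56 -4 -10 27

Derivation:
Op 1: conn=6 S1=6 S2=25 S3=25 blocked=[]
Op 2: conn=-13 S1=6 S2=6 S3=25 blocked=[1, 2, 3]
Op 3: conn=-13 S1=6 S2=6 S3=39 blocked=[1, 2, 3]
Op 4: conn=-29 S1=6 S2=-10 S3=39 blocked=[1, 2, 3]
Op 5: conn=-44 S1=-9 S2=-10 S3=39 blocked=[1, 2, 3]
Op 6: conn=-44 S1=-4 S2=-10 S3=39 blocked=[1, 2, 3]
Op 7: conn=-56 S1=-4 S2=-10 S3=27 blocked=[1, 2, 3]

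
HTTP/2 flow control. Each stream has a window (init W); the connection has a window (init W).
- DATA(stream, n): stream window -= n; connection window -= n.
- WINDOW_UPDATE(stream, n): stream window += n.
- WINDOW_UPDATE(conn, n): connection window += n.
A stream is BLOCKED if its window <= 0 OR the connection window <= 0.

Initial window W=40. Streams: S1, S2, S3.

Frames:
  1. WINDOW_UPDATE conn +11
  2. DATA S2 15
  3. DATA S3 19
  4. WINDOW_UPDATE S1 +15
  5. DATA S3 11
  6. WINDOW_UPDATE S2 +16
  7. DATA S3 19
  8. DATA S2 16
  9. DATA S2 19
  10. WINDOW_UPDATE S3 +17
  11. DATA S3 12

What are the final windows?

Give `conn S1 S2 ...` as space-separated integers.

Answer: -60 55 6 -4

Derivation:
Op 1: conn=51 S1=40 S2=40 S3=40 blocked=[]
Op 2: conn=36 S1=40 S2=25 S3=40 blocked=[]
Op 3: conn=17 S1=40 S2=25 S3=21 blocked=[]
Op 4: conn=17 S1=55 S2=25 S3=21 blocked=[]
Op 5: conn=6 S1=55 S2=25 S3=10 blocked=[]
Op 6: conn=6 S1=55 S2=41 S3=10 blocked=[]
Op 7: conn=-13 S1=55 S2=41 S3=-9 blocked=[1, 2, 3]
Op 8: conn=-29 S1=55 S2=25 S3=-9 blocked=[1, 2, 3]
Op 9: conn=-48 S1=55 S2=6 S3=-9 blocked=[1, 2, 3]
Op 10: conn=-48 S1=55 S2=6 S3=8 blocked=[1, 2, 3]
Op 11: conn=-60 S1=55 S2=6 S3=-4 blocked=[1, 2, 3]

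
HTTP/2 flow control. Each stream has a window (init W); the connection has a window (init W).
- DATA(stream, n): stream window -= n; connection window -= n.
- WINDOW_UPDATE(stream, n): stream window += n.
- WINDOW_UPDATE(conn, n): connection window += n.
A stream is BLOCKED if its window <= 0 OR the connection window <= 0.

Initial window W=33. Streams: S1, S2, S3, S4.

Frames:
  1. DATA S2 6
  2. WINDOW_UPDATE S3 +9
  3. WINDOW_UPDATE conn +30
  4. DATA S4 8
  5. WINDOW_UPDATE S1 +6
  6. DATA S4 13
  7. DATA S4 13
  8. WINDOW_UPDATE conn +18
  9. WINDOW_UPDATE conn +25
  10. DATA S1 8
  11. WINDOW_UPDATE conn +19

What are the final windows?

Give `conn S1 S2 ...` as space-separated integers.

Answer: 77 31 27 42 -1

Derivation:
Op 1: conn=27 S1=33 S2=27 S3=33 S4=33 blocked=[]
Op 2: conn=27 S1=33 S2=27 S3=42 S4=33 blocked=[]
Op 3: conn=57 S1=33 S2=27 S3=42 S4=33 blocked=[]
Op 4: conn=49 S1=33 S2=27 S3=42 S4=25 blocked=[]
Op 5: conn=49 S1=39 S2=27 S3=42 S4=25 blocked=[]
Op 6: conn=36 S1=39 S2=27 S3=42 S4=12 blocked=[]
Op 7: conn=23 S1=39 S2=27 S3=42 S4=-1 blocked=[4]
Op 8: conn=41 S1=39 S2=27 S3=42 S4=-1 blocked=[4]
Op 9: conn=66 S1=39 S2=27 S3=42 S4=-1 blocked=[4]
Op 10: conn=58 S1=31 S2=27 S3=42 S4=-1 blocked=[4]
Op 11: conn=77 S1=31 S2=27 S3=42 S4=-1 blocked=[4]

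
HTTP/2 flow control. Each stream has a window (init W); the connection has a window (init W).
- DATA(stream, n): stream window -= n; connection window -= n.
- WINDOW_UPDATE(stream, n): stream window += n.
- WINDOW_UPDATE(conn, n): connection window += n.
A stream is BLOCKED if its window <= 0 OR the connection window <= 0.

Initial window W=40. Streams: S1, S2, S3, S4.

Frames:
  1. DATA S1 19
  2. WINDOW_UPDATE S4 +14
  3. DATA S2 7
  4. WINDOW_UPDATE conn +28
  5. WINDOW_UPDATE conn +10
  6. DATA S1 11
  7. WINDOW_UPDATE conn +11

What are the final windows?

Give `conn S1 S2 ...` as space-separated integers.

Answer: 52 10 33 40 54

Derivation:
Op 1: conn=21 S1=21 S2=40 S3=40 S4=40 blocked=[]
Op 2: conn=21 S1=21 S2=40 S3=40 S4=54 blocked=[]
Op 3: conn=14 S1=21 S2=33 S3=40 S4=54 blocked=[]
Op 4: conn=42 S1=21 S2=33 S3=40 S4=54 blocked=[]
Op 5: conn=52 S1=21 S2=33 S3=40 S4=54 blocked=[]
Op 6: conn=41 S1=10 S2=33 S3=40 S4=54 blocked=[]
Op 7: conn=52 S1=10 S2=33 S3=40 S4=54 blocked=[]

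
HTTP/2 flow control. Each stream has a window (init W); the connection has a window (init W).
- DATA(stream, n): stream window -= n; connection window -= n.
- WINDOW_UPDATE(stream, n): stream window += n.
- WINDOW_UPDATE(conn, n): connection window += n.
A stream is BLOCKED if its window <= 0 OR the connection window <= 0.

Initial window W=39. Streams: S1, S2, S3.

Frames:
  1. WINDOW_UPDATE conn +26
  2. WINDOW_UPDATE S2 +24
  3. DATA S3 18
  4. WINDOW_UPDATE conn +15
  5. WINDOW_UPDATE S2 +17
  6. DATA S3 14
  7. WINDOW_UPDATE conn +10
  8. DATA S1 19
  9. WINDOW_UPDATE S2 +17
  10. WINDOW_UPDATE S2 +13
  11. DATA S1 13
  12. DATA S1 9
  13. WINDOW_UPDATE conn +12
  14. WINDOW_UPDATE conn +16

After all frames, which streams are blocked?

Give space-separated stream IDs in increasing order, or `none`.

Op 1: conn=65 S1=39 S2=39 S3=39 blocked=[]
Op 2: conn=65 S1=39 S2=63 S3=39 blocked=[]
Op 3: conn=47 S1=39 S2=63 S3=21 blocked=[]
Op 4: conn=62 S1=39 S2=63 S3=21 blocked=[]
Op 5: conn=62 S1=39 S2=80 S3=21 blocked=[]
Op 6: conn=48 S1=39 S2=80 S3=7 blocked=[]
Op 7: conn=58 S1=39 S2=80 S3=7 blocked=[]
Op 8: conn=39 S1=20 S2=80 S3=7 blocked=[]
Op 9: conn=39 S1=20 S2=97 S3=7 blocked=[]
Op 10: conn=39 S1=20 S2=110 S3=7 blocked=[]
Op 11: conn=26 S1=7 S2=110 S3=7 blocked=[]
Op 12: conn=17 S1=-2 S2=110 S3=7 blocked=[1]
Op 13: conn=29 S1=-2 S2=110 S3=7 blocked=[1]
Op 14: conn=45 S1=-2 S2=110 S3=7 blocked=[1]

Answer: S1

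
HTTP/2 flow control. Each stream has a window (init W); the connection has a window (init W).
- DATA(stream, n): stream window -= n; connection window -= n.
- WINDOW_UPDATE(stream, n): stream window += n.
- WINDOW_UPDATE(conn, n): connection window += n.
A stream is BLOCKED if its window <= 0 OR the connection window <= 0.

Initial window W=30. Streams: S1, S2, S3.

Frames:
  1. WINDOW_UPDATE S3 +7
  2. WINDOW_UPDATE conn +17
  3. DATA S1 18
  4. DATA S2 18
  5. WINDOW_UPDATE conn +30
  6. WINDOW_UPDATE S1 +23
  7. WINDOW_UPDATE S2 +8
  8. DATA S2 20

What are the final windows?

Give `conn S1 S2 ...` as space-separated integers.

Op 1: conn=30 S1=30 S2=30 S3=37 blocked=[]
Op 2: conn=47 S1=30 S2=30 S3=37 blocked=[]
Op 3: conn=29 S1=12 S2=30 S3=37 blocked=[]
Op 4: conn=11 S1=12 S2=12 S3=37 blocked=[]
Op 5: conn=41 S1=12 S2=12 S3=37 blocked=[]
Op 6: conn=41 S1=35 S2=12 S3=37 blocked=[]
Op 7: conn=41 S1=35 S2=20 S3=37 blocked=[]
Op 8: conn=21 S1=35 S2=0 S3=37 blocked=[2]

Answer: 21 35 0 37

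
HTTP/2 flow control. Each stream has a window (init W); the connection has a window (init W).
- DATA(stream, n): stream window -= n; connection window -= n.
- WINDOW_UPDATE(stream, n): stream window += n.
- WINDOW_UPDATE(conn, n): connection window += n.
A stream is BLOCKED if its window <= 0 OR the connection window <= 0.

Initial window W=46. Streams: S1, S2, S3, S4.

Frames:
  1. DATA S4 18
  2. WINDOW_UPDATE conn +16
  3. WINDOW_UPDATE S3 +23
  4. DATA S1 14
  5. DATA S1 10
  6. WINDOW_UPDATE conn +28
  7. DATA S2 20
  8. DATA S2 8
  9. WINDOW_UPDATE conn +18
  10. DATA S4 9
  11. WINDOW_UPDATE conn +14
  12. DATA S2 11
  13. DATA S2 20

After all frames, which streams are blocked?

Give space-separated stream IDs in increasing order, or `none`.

Op 1: conn=28 S1=46 S2=46 S3=46 S4=28 blocked=[]
Op 2: conn=44 S1=46 S2=46 S3=46 S4=28 blocked=[]
Op 3: conn=44 S1=46 S2=46 S3=69 S4=28 blocked=[]
Op 4: conn=30 S1=32 S2=46 S3=69 S4=28 blocked=[]
Op 5: conn=20 S1=22 S2=46 S3=69 S4=28 blocked=[]
Op 6: conn=48 S1=22 S2=46 S3=69 S4=28 blocked=[]
Op 7: conn=28 S1=22 S2=26 S3=69 S4=28 blocked=[]
Op 8: conn=20 S1=22 S2=18 S3=69 S4=28 blocked=[]
Op 9: conn=38 S1=22 S2=18 S3=69 S4=28 blocked=[]
Op 10: conn=29 S1=22 S2=18 S3=69 S4=19 blocked=[]
Op 11: conn=43 S1=22 S2=18 S3=69 S4=19 blocked=[]
Op 12: conn=32 S1=22 S2=7 S3=69 S4=19 blocked=[]
Op 13: conn=12 S1=22 S2=-13 S3=69 S4=19 blocked=[2]

Answer: S2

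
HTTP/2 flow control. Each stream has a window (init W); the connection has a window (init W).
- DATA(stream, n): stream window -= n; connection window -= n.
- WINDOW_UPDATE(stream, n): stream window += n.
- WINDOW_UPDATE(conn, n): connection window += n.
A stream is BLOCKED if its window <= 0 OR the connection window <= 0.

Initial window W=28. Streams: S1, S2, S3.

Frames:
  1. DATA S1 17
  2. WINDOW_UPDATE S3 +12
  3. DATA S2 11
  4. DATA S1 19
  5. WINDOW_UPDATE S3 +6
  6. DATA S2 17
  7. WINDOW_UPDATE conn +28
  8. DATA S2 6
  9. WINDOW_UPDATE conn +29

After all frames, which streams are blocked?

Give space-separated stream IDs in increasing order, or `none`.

Answer: S1 S2

Derivation:
Op 1: conn=11 S1=11 S2=28 S3=28 blocked=[]
Op 2: conn=11 S1=11 S2=28 S3=40 blocked=[]
Op 3: conn=0 S1=11 S2=17 S3=40 blocked=[1, 2, 3]
Op 4: conn=-19 S1=-8 S2=17 S3=40 blocked=[1, 2, 3]
Op 5: conn=-19 S1=-8 S2=17 S3=46 blocked=[1, 2, 3]
Op 6: conn=-36 S1=-8 S2=0 S3=46 blocked=[1, 2, 3]
Op 7: conn=-8 S1=-8 S2=0 S3=46 blocked=[1, 2, 3]
Op 8: conn=-14 S1=-8 S2=-6 S3=46 blocked=[1, 2, 3]
Op 9: conn=15 S1=-8 S2=-6 S3=46 blocked=[1, 2]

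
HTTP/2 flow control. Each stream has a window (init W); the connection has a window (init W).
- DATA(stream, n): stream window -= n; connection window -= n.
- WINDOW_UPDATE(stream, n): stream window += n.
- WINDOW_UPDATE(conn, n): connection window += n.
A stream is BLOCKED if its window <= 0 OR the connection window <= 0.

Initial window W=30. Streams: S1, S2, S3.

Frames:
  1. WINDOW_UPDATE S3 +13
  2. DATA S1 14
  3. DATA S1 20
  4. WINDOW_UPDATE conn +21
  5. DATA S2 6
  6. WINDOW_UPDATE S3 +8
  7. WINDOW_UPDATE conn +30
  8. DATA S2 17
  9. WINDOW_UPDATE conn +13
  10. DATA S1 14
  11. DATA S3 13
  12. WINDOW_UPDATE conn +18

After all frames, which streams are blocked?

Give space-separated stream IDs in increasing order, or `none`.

Op 1: conn=30 S1=30 S2=30 S3=43 blocked=[]
Op 2: conn=16 S1=16 S2=30 S3=43 blocked=[]
Op 3: conn=-4 S1=-4 S2=30 S3=43 blocked=[1, 2, 3]
Op 4: conn=17 S1=-4 S2=30 S3=43 blocked=[1]
Op 5: conn=11 S1=-4 S2=24 S3=43 blocked=[1]
Op 6: conn=11 S1=-4 S2=24 S3=51 blocked=[1]
Op 7: conn=41 S1=-4 S2=24 S3=51 blocked=[1]
Op 8: conn=24 S1=-4 S2=7 S3=51 blocked=[1]
Op 9: conn=37 S1=-4 S2=7 S3=51 blocked=[1]
Op 10: conn=23 S1=-18 S2=7 S3=51 blocked=[1]
Op 11: conn=10 S1=-18 S2=7 S3=38 blocked=[1]
Op 12: conn=28 S1=-18 S2=7 S3=38 blocked=[1]

Answer: S1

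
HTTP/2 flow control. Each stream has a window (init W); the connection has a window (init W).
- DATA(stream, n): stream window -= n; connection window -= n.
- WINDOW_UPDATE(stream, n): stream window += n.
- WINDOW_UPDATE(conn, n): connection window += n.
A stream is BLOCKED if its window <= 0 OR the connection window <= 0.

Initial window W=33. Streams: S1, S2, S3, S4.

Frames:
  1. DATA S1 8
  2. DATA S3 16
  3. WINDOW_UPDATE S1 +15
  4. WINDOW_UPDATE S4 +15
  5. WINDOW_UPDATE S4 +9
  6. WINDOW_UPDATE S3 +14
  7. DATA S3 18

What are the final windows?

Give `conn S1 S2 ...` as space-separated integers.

Op 1: conn=25 S1=25 S2=33 S3=33 S4=33 blocked=[]
Op 2: conn=9 S1=25 S2=33 S3=17 S4=33 blocked=[]
Op 3: conn=9 S1=40 S2=33 S3=17 S4=33 blocked=[]
Op 4: conn=9 S1=40 S2=33 S3=17 S4=48 blocked=[]
Op 5: conn=9 S1=40 S2=33 S3=17 S4=57 blocked=[]
Op 6: conn=9 S1=40 S2=33 S3=31 S4=57 blocked=[]
Op 7: conn=-9 S1=40 S2=33 S3=13 S4=57 blocked=[1, 2, 3, 4]

Answer: -9 40 33 13 57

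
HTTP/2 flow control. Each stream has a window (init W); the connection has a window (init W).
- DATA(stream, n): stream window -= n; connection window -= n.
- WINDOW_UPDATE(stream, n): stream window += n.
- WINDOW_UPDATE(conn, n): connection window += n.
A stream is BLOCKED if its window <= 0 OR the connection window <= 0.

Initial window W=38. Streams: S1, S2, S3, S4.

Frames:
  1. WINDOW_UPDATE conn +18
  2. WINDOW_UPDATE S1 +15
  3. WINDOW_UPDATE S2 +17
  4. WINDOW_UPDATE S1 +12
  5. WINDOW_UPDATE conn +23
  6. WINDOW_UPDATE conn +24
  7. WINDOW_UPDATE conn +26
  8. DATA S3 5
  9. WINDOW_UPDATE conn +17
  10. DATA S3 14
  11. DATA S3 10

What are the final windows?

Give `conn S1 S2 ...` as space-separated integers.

Op 1: conn=56 S1=38 S2=38 S3=38 S4=38 blocked=[]
Op 2: conn=56 S1=53 S2=38 S3=38 S4=38 blocked=[]
Op 3: conn=56 S1=53 S2=55 S3=38 S4=38 blocked=[]
Op 4: conn=56 S1=65 S2=55 S3=38 S4=38 blocked=[]
Op 5: conn=79 S1=65 S2=55 S3=38 S4=38 blocked=[]
Op 6: conn=103 S1=65 S2=55 S3=38 S4=38 blocked=[]
Op 7: conn=129 S1=65 S2=55 S3=38 S4=38 blocked=[]
Op 8: conn=124 S1=65 S2=55 S3=33 S4=38 blocked=[]
Op 9: conn=141 S1=65 S2=55 S3=33 S4=38 blocked=[]
Op 10: conn=127 S1=65 S2=55 S3=19 S4=38 blocked=[]
Op 11: conn=117 S1=65 S2=55 S3=9 S4=38 blocked=[]

Answer: 117 65 55 9 38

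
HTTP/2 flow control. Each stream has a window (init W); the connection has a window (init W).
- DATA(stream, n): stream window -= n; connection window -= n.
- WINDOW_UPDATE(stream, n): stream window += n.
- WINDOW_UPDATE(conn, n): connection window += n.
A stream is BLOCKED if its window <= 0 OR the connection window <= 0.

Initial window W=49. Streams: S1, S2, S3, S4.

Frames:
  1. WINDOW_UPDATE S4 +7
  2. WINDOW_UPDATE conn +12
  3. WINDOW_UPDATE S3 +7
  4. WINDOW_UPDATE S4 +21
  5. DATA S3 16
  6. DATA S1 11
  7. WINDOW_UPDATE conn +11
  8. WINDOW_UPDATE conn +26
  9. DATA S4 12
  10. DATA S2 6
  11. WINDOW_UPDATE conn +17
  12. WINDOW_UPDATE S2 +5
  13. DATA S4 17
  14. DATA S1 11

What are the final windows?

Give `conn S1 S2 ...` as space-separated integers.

Answer: 42 27 48 40 48

Derivation:
Op 1: conn=49 S1=49 S2=49 S3=49 S4=56 blocked=[]
Op 2: conn=61 S1=49 S2=49 S3=49 S4=56 blocked=[]
Op 3: conn=61 S1=49 S2=49 S3=56 S4=56 blocked=[]
Op 4: conn=61 S1=49 S2=49 S3=56 S4=77 blocked=[]
Op 5: conn=45 S1=49 S2=49 S3=40 S4=77 blocked=[]
Op 6: conn=34 S1=38 S2=49 S3=40 S4=77 blocked=[]
Op 7: conn=45 S1=38 S2=49 S3=40 S4=77 blocked=[]
Op 8: conn=71 S1=38 S2=49 S3=40 S4=77 blocked=[]
Op 9: conn=59 S1=38 S2=49 S3=40 S4=65 blocked=[]
Op 10: conn=53 S1=38 S2=43 S3=40 S4=65 blocked=[]
Op 11: conn=70 S1=38 S2=43 S3=40 S4=65 blocked=[]
Op 12: conn=70 S1=38 S2=48 S3=40 S4=65 blocked=[]
Op 13: conn=53 S1=38 S2=48 S3=40 S4=48 blocked=[]
Op 14: conn=42 S1=27 S2=48 S3=40 S4=48 blocked=[]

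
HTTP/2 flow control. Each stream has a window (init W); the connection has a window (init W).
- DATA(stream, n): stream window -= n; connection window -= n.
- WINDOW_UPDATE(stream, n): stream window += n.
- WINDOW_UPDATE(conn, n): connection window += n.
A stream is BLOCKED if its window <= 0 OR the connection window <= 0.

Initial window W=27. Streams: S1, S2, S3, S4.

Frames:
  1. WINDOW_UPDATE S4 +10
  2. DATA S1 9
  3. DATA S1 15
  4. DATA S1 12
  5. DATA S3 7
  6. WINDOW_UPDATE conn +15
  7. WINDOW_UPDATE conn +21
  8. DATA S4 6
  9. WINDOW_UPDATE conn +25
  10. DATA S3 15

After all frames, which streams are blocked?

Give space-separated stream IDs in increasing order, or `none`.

Answer: S1

Derivation:
Op 1: conn=27 S1=27 S2=27 S3=27 S4=37 blocked=[]
Op 2: conn=18 S1=18 S2=27 S3=27 S4=37 blocked=[]
Op 3: conn=3 S1=3 S2=27 S3=27 S4=37 blocked=[]
Op 4: conn=-9 S1=-9 S2=27 S3=27 S4=37 blocked=[1, 2, 3, 4]
Op 5: conn=-16 S1=-9 S2=27 S3=20 S4=37 blocked=[1, 2, 3, 4]
Op 6: conn=-1 S1=-9 S2=27 S3=20 S4=37 blocked=[1, 2, 3, 4]
Op 7: conn=20 S1=-9 S2=27 S3=20 S4=37 blocked=[1]
Op 8: conn=14 S1=-9 S2=27 S3=20 S4=31 blocked=[1]
Op 9: conn=39 S1=-9 S2=27 S3=20 S4=31 blocked=[1]
Op 10: conn=24 S1=-9 S2=27 S3=5 S4=31 blocked=[1]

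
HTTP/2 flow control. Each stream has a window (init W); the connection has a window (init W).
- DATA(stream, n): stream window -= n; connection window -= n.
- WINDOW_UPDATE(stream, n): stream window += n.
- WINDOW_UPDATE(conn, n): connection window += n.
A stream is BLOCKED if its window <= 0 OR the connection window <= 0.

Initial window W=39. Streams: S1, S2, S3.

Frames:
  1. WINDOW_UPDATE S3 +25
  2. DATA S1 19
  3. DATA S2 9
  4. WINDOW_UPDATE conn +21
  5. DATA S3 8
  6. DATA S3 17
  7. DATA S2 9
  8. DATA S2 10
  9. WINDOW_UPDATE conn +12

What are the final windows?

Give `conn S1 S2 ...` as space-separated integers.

Answer: 0 20 11 39

Derivation:
Op 1: conn=39 S1=39 S2=39 S3=64 blocked=[]
Op 2: conn=20 S1=20 S2=39 S3=64 blocked=[]
Op 3: conn=11 S1=20 S2=30 S3=64 blocked=[]
Op 4: conn=32 S1=20 S2=30 S3=64 blocked=[]
Op 5: conn=24 S1=20 S2=30 S3=56 blocked=[]
Op 6: conn=7 S1=20 S2=30 S3=39 blocked=[]
Op 7: conn=-2 S1=20 S2=21 S3=39 blocked=[1, 2, 3]
Op 8: conn=-12 S1=20 S2=11 S3=39 blocked=[1, 2, 3]
Op 9: conn=0 S1=20 S2=11 S3=39 blocked=[1, 2, 3]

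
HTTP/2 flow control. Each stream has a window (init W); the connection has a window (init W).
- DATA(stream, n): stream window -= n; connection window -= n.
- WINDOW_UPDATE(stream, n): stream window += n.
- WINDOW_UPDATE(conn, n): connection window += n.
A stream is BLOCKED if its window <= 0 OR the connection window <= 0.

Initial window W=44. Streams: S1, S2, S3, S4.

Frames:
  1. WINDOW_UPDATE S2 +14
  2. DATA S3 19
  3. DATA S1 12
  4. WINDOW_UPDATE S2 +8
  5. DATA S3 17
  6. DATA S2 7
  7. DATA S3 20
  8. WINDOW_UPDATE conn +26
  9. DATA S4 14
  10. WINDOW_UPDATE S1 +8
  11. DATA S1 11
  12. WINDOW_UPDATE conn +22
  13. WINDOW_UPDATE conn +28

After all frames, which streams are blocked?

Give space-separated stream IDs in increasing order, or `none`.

Op 1: conn=44 S1=44 S2=58 S3=44 S4=44 blocked=[]
Op 2: conn=25 S1=44 S2=58 S3=25 S4=44 blocked=[]
Op 3: conn=13 S1=32 S2=58 S3=25 S4=44 blocked=[]
Op 4: conn=13 S1=32 S2=66 S3=25 S4=44 blocked=[]
Op 5: conn=-4 S1=32 S2=66 S3=8 S4=44 blocked=[1, 2, 3, 4]
Op 6: conn=-11 S1=32 S2=59 S3=8 S4=44 blocked=[1, 2, 3, 4]
Op 7: conn=-31 S1=32 S2=59 S3=-12 S4=44 blocked=[1, 2, 3, 4]
Op 8: conn=-5 S1=32 S2=59 S3=-12 S4=44 blocked=[1, 2, 3, 4]
Op 9: conn=-19 S1=32 S2=59 S3=-12 S4=30 blocked=[1, 2, 3, 4]
Op 10: conn=-19 S1=40 S2=59 S3=-12 S4=30 blocked=[1, 2, 3, 4]
Op 11: conn=-30 S1=29 S2=59 S3=-12 S4=30 blocked=[1, 2, 3, 4]
Op 12: conn=-8 S1=29 S2=59 S3=-12 S4=30 blocked=[1, 2, 3, 4]
Op 13: conn=20 S1=29 S2=59 S3=-12 S4=30 blocked=[3]

Answer: S3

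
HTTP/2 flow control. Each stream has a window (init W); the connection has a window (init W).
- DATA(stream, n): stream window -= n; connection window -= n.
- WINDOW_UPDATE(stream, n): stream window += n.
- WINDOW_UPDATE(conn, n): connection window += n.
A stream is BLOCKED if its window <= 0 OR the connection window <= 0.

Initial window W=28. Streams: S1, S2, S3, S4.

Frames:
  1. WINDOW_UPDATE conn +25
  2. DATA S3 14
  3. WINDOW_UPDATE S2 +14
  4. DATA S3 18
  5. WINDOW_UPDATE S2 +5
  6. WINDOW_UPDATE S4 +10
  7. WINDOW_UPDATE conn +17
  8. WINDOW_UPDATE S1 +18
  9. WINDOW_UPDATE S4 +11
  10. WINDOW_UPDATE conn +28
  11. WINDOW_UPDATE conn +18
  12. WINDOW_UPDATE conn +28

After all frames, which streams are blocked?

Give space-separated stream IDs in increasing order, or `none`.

Op 1: conn=53 S1=28 S2=28 S3=28 S4=28 blocked=[]
Op 2: conn=39 S1=28 S2=28 S3=14 S4=28 blocked=[]
Op 3: conn=39 S1=28 S2=42 S3=14 S4=28 blocked=[]
Op 4: conn=21 S1=28 S2=42 S3=-4 S4=28 blocked=[3]
Op 5: conn=21 S1=28 S2=47 S3=-4 S4=28 blocked=[3]
Op 6: conn=21 S1=28 S2=47 S3=-4 S4=38 blocked=[3]
Op 7: conn=38 S1=28 S2=47 S3=-4 S4=38 blocked=[3]
Op 8: conn=38 S1=46 S2=47 S3=-4 S4=38 blocked=[3]
Op 9: conn=38 S1=46 S2=47 S3=-4 S4=49 blocked=[3]
Op 10: conn=66 S1=46 S2=47 S3=-4 S4=49 blocked=[3]
Op 11: conn=84 S1=46 S2=47 S3=-4 S4=49 blocked=[3]
Op 12: conn=112 S1=46 S2=47 S3=-4 S4=49 blocked=[3]

Answer: S3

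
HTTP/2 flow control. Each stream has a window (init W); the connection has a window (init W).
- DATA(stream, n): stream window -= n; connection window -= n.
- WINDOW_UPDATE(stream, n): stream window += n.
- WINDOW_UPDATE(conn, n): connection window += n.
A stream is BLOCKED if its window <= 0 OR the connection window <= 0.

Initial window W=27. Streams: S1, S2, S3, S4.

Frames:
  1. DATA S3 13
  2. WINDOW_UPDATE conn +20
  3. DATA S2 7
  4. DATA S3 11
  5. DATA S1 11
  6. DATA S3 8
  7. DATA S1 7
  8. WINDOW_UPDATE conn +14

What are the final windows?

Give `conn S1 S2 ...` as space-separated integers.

Answer: 4 9 20 -5 27

Derivation:
Op 1: conn=14 S1=27 S2=27 S3=14 S4=27 blocked=[]
Op 2: conn=34 S1=27 S2=27 S3=14 S4=27 blocked=[]
Op 3: conn=27 S1=27 S2=20 S3=14 S4=27 blocked=[]
Op 4: conn=16 S1=27 S2=20 S3=3 S4=27 blocked=[]
Op 5: conn=5 S1=16 S2=20 S3=3 S4=27 blocked=[]
Op 6: conn=-3 S1=16 S2=20 S3=-5 S4=27 blocked=[1, 2, 3, 4]
Op 7: conn=-10 S1=9 S2=20 S3=-5 S4=27 blocked=[1, 2, 3, 4]
Op 8: conn=4 S1=9 S2=20 S3=-5 S4=27 blocked=[3]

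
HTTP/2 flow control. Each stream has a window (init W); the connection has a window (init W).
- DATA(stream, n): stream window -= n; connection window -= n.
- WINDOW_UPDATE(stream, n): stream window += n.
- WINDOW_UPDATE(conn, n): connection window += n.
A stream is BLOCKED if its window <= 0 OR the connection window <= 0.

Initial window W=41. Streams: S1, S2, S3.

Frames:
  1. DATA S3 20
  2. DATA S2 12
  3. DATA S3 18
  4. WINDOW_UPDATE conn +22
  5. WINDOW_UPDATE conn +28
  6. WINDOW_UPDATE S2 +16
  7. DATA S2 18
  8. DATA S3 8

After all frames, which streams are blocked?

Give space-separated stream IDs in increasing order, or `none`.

Op 1: conn=21 S1=41 S2=41 S3=21 blocked=[]
Op 2: conn=9 S1=41 S2=29 S3=21 blocked=[]
Op 3: conn=-9 S1=41 S2=29 S3=3 blocked=[1, 2, 3]
Op 4: conn=13 S1=41 S2=29 S3=3 blocked=[]
Op 5: conn=41 S1=41 S2=29 S3=3 blocked=[]
Op 6: conn=41 S1=41 S2=45 S3=3 blocked=[]
Op 7: conn=23 S1=41 S2=27 S3=3 blocked=[]
Op 8: conn=15 S1=41 S2=27 S3=-5 blocked=[3]

Answer: S3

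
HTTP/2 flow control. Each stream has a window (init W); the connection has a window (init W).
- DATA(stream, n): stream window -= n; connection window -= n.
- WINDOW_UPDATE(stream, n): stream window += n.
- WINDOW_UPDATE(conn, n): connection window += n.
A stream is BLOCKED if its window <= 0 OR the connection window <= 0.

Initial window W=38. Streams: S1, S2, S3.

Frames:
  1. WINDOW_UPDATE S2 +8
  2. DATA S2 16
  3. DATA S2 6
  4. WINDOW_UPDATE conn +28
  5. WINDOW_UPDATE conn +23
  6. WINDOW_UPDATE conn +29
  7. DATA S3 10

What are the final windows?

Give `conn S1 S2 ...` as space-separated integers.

Op 1: conn=38 S1=38 S2=46 S3=38 blocked=[]
Op 2: conn=22 S1=38 S2=30 S3=38 blocked=[]
Op 3: conn=16 S1=38 S2=24 S3=38 blocked=[]
Op 4: conn=44 S1=38 S2=24 S3=38 blocked=[]
Op 5: conn=67 S1=38 S2=24 S3=38 blocked=[]
Op 6: conn=96 S1=38 S2=24 S3=38 blocked=[]
Op 7: conn=86 S1=38 S2=24 S3=28 blocked=[]

Answer: 86 38 24 28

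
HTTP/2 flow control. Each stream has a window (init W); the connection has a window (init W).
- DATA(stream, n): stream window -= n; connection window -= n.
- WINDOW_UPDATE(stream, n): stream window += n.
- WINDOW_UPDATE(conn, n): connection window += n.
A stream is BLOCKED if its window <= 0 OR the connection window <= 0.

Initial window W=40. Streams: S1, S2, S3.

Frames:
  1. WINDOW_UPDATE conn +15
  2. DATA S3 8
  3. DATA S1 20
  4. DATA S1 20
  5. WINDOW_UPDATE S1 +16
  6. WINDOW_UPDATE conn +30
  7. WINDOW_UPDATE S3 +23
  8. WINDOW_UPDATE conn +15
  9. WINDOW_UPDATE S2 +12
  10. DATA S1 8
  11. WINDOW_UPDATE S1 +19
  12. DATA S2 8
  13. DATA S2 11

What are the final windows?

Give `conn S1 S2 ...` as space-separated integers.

Op 1: conn=55 S1=40 S2=40 S3=40 blocked=[]
Op 2: conn=47 S1=40 S2=40 S3=32 blocked=[]
Op 3: conn=27 S1=20 S2=40 S3=32 blocked=[]
Op 4: conn=7 S1=0 S2=40 S3=32 blocked=[1]
Op 5: conn=7 S1=16 S2=40 S3=32 blocked=[]
Op 6: conn=37 S1=16 S2=40 S3=32 blocked=[]
Op 7: conn=37 S1=16 S2=40 S3=55 blocked=[]
Op 8: conn=52 S1=16 S2=40 S3=55 blocked=[]
Op 9: conn=52 S1=16 S2=52 S3=55 blocked=[]
Op 10: conn=44 S1=8 S2=52 S3=55 blocked=[]
Op 11: conn=44 S1=27 S2=52 S3=55 blocked=[]
Op 12: conn=36 S1=27 S2=44 S3=55 blocked=[]
Op 13: conn=25 S1=27 S2=33 S3=55 blocked=[]

Answer: 25 27 33 55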